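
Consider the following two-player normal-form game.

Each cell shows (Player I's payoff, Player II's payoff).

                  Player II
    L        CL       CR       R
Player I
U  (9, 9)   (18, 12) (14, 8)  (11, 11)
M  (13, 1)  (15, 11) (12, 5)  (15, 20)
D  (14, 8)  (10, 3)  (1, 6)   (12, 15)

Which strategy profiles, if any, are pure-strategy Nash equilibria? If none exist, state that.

Pure-strategy Nash equilibria: (U, CL) and (M, R)

(U, L): Player I can switch to M (9 → 13). Not NE.
(U, CL): Player I gets 18, best alternative 15; Player II gets 12, best alternative 11. No profitable deviation — NE.
(U, CR): Player II can switch to L (8 → 9). Not NE.
(U, R): Player I can switch to M (11 → 15). Not NE.
(M, L): Player I can switch to D (13 → 14). Not NE.
(M, CL): Player I can switch to U (15 → 18). Not NE.
(M, CR): Player I can switch to U (12 → 14). Not NE.
(M, R): Player I gets 15, best alternative 12; Player II gets 20, best alternative 11. No profitable deviation — NE.
(D, L): Player II can switch to R (8 → 15). Not NE.
(D, CL): Player I can switch to U (10 → 18). Not NE.
(D, CR): Player I can switch to U (1 → 14). Not NE.
(D, R): Player I can switch to M (12 → 15). Not NE.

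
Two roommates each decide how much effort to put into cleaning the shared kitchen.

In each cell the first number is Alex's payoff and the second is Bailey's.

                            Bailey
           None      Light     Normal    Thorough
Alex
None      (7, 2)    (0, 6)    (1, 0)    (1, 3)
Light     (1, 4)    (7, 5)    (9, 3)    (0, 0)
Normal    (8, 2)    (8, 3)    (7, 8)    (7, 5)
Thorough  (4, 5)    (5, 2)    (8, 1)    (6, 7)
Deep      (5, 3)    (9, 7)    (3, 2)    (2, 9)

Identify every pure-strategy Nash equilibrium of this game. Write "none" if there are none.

none

For each strategy profile, look for a profitable unilateral deviation.
(None, None): Alex can switch to Normal (7 → 8). Not NE.
(None, Light): Alex can switch to Light (0 → 7). Not NE.
(None, Normal): Alex can switch to Light (1 → 9). Not NE.
(None, Thorough): Alex can switch to Normal (1 → 7). Not NE.
(Light, None): Alex can switch to None (1 → 7). Not NE.
(Light, Light): Alex can switch to Normal (7 → 8). Not NE.
(The remaining 14 profiles each have a profitable deviation by the same check.)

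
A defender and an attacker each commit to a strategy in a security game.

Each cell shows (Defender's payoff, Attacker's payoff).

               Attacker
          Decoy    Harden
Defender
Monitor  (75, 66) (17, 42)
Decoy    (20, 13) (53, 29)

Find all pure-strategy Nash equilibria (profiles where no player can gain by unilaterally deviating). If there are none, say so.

(Monitor, Decoy); (Decoy, Harden)

For each strategy profile, look for a profitable unilateral deviation.
(Monitor, Decoy): Defender gets 75, best alternative 20; Attacker gets 66, best alternative 42. No profitable deviation — NE.
(Monitor, Harden): Defender can switch to Decoy (17 → 53). Not NE.
(Decoy, Decoy): Defender can switch to Monitor (20 → 75). Not NE.
(Decoy, Harden): Defender gets 53, best alternative 17; Attacker gets 29, best alternative 13. No profitable deviation — NE.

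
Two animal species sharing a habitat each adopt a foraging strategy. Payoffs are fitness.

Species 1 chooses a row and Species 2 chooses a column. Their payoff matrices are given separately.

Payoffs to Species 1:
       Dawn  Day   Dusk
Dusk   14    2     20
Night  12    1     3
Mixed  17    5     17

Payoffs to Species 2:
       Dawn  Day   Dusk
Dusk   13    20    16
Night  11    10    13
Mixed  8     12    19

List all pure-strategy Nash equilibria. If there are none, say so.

Check each profile: it is a Nash equilibrium iff no player can strictly gain by switching unilaterally.
(Dusk, Dawn): Species 1 can switch to Mixed (14 → 17). Not NE.
(Dusk, Day): Species 1 can switch to Mixed (2 → 5). Not NE.
(Dusk, Dusk): Species 2 can switch to Day (16 → 20). Not NE.
(Night, Dawn): Species 1 can switch to Dusk (12 → 14). Not NE.
(Night, Day): Species 1 can switch to Dusk (1 → 2). Not NE.
(Night, Dusk): Species 1 can switch to Dusk (3 → 20). Not NE.
(Mixed, Dawn): Species 2 can switch to Day (8 → 12). Not NE.
(Mixed, Day): Species 2 can switch to Dusk (12 → 19). Not NE.
(Mixed, Dusk): Species 1 can switch to Dusk (17 → 20). Not NE.

No pure-strategy Nash equilibrium.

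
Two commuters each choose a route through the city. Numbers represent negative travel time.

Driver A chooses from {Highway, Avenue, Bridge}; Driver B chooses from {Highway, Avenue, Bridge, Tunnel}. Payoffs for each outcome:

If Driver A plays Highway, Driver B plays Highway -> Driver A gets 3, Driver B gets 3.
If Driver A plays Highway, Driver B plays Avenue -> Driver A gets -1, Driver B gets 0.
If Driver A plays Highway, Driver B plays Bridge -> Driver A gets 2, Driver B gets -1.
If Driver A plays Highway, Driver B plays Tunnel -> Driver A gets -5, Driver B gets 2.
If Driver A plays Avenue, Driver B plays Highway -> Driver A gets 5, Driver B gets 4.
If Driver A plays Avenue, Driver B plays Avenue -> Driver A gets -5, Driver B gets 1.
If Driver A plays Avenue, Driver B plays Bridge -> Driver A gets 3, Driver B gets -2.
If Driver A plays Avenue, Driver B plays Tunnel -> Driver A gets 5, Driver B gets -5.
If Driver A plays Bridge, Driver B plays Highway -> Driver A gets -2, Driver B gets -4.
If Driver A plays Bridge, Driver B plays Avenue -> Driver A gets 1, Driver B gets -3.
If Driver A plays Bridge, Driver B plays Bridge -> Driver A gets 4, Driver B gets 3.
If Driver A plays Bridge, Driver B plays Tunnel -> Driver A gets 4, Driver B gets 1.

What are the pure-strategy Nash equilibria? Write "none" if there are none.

(Avenue, Highway) and (Bridge, Bridge)

Driver A against Highway: payoffs 3, 5, -2 → best response Avenue.
Driver A against Avenue: payoffs -1, -5, 1 → best response Bridge.
Driver A against Bridge: payoffs 2, 3, 4 → best response Bridge.
Driver A against Tunnel: payoffs -5, 5, 4 → best response Avenue.
Driver B against Highway: payoffs 3, 0, -1, 2 → best response Highway.
Driver B against Avenue: payoffs 4, 1, -2, -5 → best response Highway.
Driver B against Bridge: payoffs -4, -3, 3, 1 → best response Bridge.
Mutual best responses: (Avenue, Highway); (Bridge, Bridge).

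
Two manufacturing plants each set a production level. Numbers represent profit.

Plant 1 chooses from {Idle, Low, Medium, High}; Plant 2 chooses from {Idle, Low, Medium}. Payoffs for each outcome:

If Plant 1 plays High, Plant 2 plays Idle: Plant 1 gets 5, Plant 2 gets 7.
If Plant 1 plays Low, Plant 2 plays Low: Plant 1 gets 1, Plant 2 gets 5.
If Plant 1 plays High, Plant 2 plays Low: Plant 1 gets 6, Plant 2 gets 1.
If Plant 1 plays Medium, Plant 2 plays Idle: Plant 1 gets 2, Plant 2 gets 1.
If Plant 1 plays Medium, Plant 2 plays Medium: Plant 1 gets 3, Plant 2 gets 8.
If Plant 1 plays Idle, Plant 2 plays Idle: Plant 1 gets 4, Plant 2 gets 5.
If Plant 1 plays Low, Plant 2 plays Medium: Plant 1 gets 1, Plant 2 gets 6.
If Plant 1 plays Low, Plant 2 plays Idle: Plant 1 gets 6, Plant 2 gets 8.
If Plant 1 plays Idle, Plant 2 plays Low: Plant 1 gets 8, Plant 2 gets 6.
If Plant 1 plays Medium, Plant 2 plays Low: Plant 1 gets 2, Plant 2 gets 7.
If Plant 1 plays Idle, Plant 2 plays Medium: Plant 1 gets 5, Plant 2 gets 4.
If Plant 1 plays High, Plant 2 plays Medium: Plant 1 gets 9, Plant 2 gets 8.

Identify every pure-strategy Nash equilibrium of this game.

The pure Nash equilibria are (Idle, Low) and (Low, Idle) and (High, Medium).

Plant 1 against Idle: payoffs 4, 6, 2, 5 → best response Low.
Plant 1 against Low: payoffs 8, 1, 2, 6 → best response Idle.
Plant 1 against Medium: payoffs 5, 1, 3, 9 → best response High.
Plant 2 against Idle: payoffs 5, 6, 4 → best response Low.
Plant 2 against Low: payoffs 8, 5, 6 → best response Idle.
Plant 2 against Medium: payoffs 1, 7, 8 → best response Medium.
Plant 2 against High: payoffs 7, 1, 8 → best response Medium.
Mutual best responses: (Idle, Low); (Low, Idle); (High, Medium).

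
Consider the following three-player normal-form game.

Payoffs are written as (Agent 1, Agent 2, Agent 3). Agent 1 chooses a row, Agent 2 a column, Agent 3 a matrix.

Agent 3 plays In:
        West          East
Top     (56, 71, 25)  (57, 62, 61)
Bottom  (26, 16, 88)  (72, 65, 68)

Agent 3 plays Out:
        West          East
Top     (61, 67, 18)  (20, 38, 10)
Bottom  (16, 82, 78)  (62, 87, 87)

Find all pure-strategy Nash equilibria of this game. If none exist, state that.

Check each profile: it is a Nash equilibrium iff no player can strictly gain by switching unilaterally.
(Top, West, In): Agent 1 gets 56, best alternative 26; Agent 2 gets 71, best alternative 62; Agent 3 gets 25, best alternative 18. No profitable deviation — NE.
(Top, West, Out): Agent 3 can switch to In (18 → 25). Not NE.
(Top, East, In): Agent 1 can switch to Bottom (57 → 72). Not NE.
(Top, East, Out): Agent 1 can switch to Bottom (20 → 62). Not NE.
(Bottom, West, In): Agent 1 can switch to Top (26 → 56). Not NE.
(Bottom, West, Out): Agent 1 can switch to Top (16 → 61). Not NE.
(Bottom, East, In): Agent 3 can switch to Out (68 → 87). Not NE.
(Bottom, East, Out): Agent 1 gets 62, best alternative 20; Agent 2 gets 87, best alternative 82; Agent 3 gets 87, best alternative 68. No profitable deviation — NE.

The pure Nash equilibria are (Top, West, In); (Bottom, East, Out).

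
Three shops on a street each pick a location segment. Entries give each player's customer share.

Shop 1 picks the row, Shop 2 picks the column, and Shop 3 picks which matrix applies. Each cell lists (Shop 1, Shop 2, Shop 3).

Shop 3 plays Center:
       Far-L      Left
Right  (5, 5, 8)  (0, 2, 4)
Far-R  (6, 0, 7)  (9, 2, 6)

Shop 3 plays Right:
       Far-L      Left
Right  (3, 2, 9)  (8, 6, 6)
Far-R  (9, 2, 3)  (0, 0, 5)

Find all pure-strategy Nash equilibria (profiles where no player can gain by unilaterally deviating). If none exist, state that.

The pure Nash equilibria are (Right, Left, Right) and (Far-R, Left, Center).

For each player, find the best response to each opponent profile; mutual best responses are the pure NE.
Shop 1 against (Far-L, Center): payoffs 5, 6 → best response Far-R.
Shop 1 against (Far-L, Right): payoffs 3, 9 → best response Far-R.
Shop 1 against (Left, Center): payoffs 0, 9 → best response Far-R.
Shop 1 against (Left, Right): payoffs 8, 0 → best response Right.
Shop 2 against (Right, Center): payoffs 5, 2 → best response Far-L.
Shop 2 against (Right, Right): payoffs 2, 6 → best response Left.
Shop 2 against (Far-R, Center): payoffs 0, 2 → best response Left.
Shop 2 against (Far-R, Right): payoffs 2, 0 → best response Far-L.
Shop 3 against (Right, Far-L): payoffs 8, 9 → best response Right.
Shop 3 against (Right, Left): payoffs 4, 6 → best response Right.
Shop 3 against (Far-R, Far-L): payoffs 7, 3 → best response Center.
Shop 3 against (Far-R, Left): payoffs 6, 5 → best response Center.
Mutual best responses: (Right, Left, Right); (Far-R, Left, Center).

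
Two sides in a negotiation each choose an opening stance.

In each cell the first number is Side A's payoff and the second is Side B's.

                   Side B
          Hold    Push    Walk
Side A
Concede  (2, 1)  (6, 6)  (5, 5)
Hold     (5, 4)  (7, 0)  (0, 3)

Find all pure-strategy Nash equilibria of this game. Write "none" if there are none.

The unique pure-strategy Nash equilibrium is (Hold, Hold).

(Concede, Hold): Side A can switch to Hold (2 → 5). Not NE.
(Concede, Push): Side A can switch to Hold (6 → 7). Not NE.
(Concede, Walk): Side B can switch to Push (5 → 6). Not NE.
(Hold, Hold): Side A gets 5, best alternative 2; Side B gets 4, best alternative 3. No profitable deviation — NE.
(Hold, Push): Side B can switch to Hold (0 → 4). Not NE.
(Hold, Walk): Side A can switch to Concede (0 → 5). Not NE.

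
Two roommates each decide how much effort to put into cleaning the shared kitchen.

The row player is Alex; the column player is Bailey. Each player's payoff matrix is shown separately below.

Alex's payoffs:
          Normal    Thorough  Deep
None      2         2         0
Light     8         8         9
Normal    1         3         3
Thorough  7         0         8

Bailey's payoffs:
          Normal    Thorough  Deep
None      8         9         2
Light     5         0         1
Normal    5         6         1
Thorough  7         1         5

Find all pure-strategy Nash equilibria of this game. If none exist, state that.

Pure NE: (Light, Normal)

(None, Normal): Alex can switch to Light (2 → 8). Not NE.
(None, Thorough): Alex can switch to Light (2 → 8). Not NE.
(None, Deep): Alex can switch to Light (0 → 9). Not NE.
(Light, Normal): Alex gets 8, best alternative 7; Bailey gets 5, best alternative 1. No profitable deviation — NE.
(Light, Thorough): Bailey can switch to Normal (0 → 5). Not NE.
(Light, Deep): Bailey can switch to Normal (1 → 5). Not NE.
(Normal, Normal): Alex can switch to None (1 → 2). Not NE.
(The remaining 5 profiles each have a profitable deviation by the same check.)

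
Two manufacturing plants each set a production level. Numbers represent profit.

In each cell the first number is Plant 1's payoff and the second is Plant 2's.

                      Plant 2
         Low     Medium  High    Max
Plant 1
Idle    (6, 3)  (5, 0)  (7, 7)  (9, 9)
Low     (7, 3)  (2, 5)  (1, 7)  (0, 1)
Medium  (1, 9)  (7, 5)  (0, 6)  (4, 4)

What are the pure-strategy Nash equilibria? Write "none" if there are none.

The unique pure-strategy Nash equilibrium is (Idle, Max).

For each player, find the best response to each opponent profile; mutual best responses are the pure NE.
Plant 1 against Low: payoffs 6, 7, 1 → best response Low.
Plant 1 against Medium: payoffs 5, 2, 7 → best response Medium.
Plant 1 against High: payoffs 7, 1, 0 → best response Idle.
Plant 1 against Max: payoffs 9, 0, 4 → best response Idle.
Plant 2 against Idle: payoffs 3, 0, 7, 9 → best response Max.
Plant 2 against Low: payoffs 3, 5, 7, 1 → best response High.
Plant 2 against Medium: payoffs 9, 5, 6, 4 → best response Low.
Mutual best responses: (Idle, Max).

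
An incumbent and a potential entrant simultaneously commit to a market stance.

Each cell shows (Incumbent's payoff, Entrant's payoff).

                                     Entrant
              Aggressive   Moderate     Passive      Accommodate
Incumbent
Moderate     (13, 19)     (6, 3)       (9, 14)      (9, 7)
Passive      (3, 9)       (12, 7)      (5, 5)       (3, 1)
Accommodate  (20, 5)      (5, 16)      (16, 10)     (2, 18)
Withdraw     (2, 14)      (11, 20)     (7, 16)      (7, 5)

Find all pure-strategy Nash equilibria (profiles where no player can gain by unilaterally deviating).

This game has no pure Nash equilibrium.

(Moderate, Aggressive): Incumbent can switch to Accommodate (13 → 20). Not NE.
(Moderate, Moderate): Incumbent can switch to Passive (6 → 12). Not NE.
(Moderate, Passive): Incumbent can switch to Accommodate (9 → 16). Not NE.
(Moderate, Accommodate): Entrant can switch to Aggressive (7 → 19). Not NE.
(Passive, Aggressive): Incumbent can switch to Moderate (3 → 13). Not NE.
(Passive, Moderate): Entrant can switch to Aggressive (7 → 9). Not NE.
(Passive, Passive): Incumbent can switch to Moderate (5 → 9). Not NE.
(Passive, Accommodate): Incumbent can switch to Moderate (3 → 9). Not NE.
(The remaining 8 profiles each have a profitable deviation by the same check.)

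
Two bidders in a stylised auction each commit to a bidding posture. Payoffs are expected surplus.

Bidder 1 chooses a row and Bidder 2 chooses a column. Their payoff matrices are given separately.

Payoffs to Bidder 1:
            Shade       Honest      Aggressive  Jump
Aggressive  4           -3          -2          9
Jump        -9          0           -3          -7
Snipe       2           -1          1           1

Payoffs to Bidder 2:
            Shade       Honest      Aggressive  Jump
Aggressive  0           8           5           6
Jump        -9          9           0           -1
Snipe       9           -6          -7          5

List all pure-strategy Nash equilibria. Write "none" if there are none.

Bidder 1 against Shade: payoffs 4, -9, 2 → best response Aggressive.
Bidder 1 against Honest: payoffs -3, 0, -1 → best response Jump.
Bidder 1 against Aggressive: payoffs -2, -3, 1 → best response Snipe.
Bidder 1 against Jump: payoffs 9, -7, 1 → best response Aggressive.
Bidder 2 against Aggressive: payoffs 0, 8, 5, 6 → best response Honest.
Bidder 2 against Jump: payoffs -9, 9, 0, -1 → best response Honest.
Bidder 2 against Snipe: payoffs 9, -6, -7, 5 → best response Shade.
Mutual best responses: (Jump, Honest).

The unique pure-strategy Nash equilibrium is (Jump, Honest).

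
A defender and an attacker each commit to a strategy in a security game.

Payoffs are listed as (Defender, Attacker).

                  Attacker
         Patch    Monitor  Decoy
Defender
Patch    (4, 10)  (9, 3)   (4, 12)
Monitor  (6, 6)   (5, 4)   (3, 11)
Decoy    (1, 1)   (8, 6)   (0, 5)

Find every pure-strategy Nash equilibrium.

(Patch, Decoy)

For each strategy profile, look for a profitable unilateral deviation.
(Patch, Patch): Defender can switch to Monitor (4 → 6). Not NE.
(Patch, Monitor): Attacker can switch to Patch (3 → 10). Not NE.
(Patch, Decoy): Defender gets 4, best alternative 3; Attacker gets 12, best alternative 10. No profitable deviation — NE.
(Monitor, Patch): Attacker can switch to Decoy (6 → 11). Not NE.
(Monitor, Monitor): Defender can switch to Patch (5 → 9). Not NE.
(Monitor, Decoy): Defender can switch to Patch (3 → 4). Not NE.
(Decoy, Patch): Defender can switch to Patch (1 → 4). Not NE.
(Decoy, Monitor): Defender can switch to Patch (8 → 9). Not NE.
(Decoy, Decoy): Defender can switch to Patch (0 → 4). Not NE.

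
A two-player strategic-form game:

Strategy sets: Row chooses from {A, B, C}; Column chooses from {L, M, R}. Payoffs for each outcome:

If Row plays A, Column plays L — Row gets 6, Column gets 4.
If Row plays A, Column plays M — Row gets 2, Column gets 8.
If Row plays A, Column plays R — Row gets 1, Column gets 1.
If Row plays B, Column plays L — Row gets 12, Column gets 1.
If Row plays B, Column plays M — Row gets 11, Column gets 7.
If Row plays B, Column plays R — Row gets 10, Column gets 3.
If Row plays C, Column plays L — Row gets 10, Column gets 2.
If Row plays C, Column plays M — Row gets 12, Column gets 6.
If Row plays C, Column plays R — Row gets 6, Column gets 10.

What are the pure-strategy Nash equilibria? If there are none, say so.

No pure-strategy Nash equilibrium.

Mark each player's best response to every combination of opponents' strategies; a profile where every player is best-responding is a pure Nash equilibrium.
Row against L: payoffs 6, 12, 10 → best response B.
Row against M: payoffs 2, 11, 12 → best response C.
Row against R: payoffs 1, 10, 6 → best response B.
Column against A: payoffs 4, 8, 1 → best response M.
Column against B: payoffs 1, 7, 3 → best response M.
Column against C: payoffs 2, 6, 10 → best response R.
No profile is a mutual best response for all players.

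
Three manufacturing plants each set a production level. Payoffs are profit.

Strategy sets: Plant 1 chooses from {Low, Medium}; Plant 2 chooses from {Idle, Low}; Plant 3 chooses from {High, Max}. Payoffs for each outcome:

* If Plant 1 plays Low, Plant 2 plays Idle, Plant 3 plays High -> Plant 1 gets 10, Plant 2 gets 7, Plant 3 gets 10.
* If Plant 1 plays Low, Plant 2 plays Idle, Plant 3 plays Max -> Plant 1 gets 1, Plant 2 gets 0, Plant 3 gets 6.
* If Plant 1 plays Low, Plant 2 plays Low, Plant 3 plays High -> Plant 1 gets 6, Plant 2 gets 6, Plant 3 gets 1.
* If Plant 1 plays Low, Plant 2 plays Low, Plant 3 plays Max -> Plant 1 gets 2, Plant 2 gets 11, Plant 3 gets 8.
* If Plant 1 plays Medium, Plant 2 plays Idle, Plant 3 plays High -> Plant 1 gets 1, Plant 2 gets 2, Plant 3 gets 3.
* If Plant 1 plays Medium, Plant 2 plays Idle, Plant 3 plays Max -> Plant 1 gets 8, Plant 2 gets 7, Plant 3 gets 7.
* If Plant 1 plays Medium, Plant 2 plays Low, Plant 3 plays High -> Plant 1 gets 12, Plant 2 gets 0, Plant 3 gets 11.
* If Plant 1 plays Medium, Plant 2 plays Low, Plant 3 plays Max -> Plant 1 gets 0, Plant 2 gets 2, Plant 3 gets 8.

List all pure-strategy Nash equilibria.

Check each profile: it is a Nash equilibrium iff no player can strictly gain by switching unilaterally.
(Low, Idle, High): Plant 1 gets 10, best alternative 1; Plant 2 gets 7, best alternative 6; Plant 3 gets 10, best alternative 6. No profitable deviation — NE.
(Low, Idle, Max): Plant 1 can switch to Medium (1 → 8). Not NE.
(Low, Low, High): Plant 1 can switch to Medium (6 → 12). Not NE.
(Low, Low, Max): Plant 1 gets 2, best alternative 0; Plant 2 gets 11, best alternative 0; Plant 3 gets 8, best alternative 1. No profitable deviation — NE.
(Medium, Idle, High): Plant 1 can switch to Low (1 → 10). Not NE.
(Medium, Idle, Max): Plant 1 gets 8, best alternative 1; Plant 2 gets 7, best alternative 2; Plant 3 gets 7, best alternative 3. No profitable deviation — NE.
(Medium, Low, High): Plant 2 can switch to Idle (0 → 2). Not NE.
(Medium, Low, Max): Plant 1 can switch to Low (0 → 2). Not NE.

Pure-strategy Nash equilibria: (Low, Idle, High) and (Low, Low, Max) and (Medium, Idle, Max)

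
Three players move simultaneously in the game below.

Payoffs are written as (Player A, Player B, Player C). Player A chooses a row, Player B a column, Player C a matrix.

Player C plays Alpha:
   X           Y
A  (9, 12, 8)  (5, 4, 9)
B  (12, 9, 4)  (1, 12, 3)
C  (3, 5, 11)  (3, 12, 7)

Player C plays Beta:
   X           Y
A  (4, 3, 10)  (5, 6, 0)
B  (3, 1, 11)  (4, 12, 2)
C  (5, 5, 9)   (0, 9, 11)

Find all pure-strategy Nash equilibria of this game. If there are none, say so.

Player A against (X, Alpha): payoffs 9, 12, 3 → best response B.
Player A against (X, Beta): payoffs 4, 3, 5 → best response C.
Player A against (Y, Alpha): payoffs 5, 1, 3 → best response A.
Player A against (Y, Beta): payoffs 5, 4, 0 → best response A.
Player B against (A, Alpha): payoffs 12, 4 → best response X.
Player B against (A, Beta): payoffs 3, 6 → best response Y.
Player B against (B, Alpha): payoffs 9, 12 → best response Y.
Player B against (B, Beta): payoffs 1, 12 → best response Y.
Player B against (C, Alpha): payoffs 5, 12 → best response Y.
Player B against (C, Beta): payoffs 5, 9 → best response Y.
Player C against (A, X): payoffs 8, 10 → best response Beta.
Player C against (A, Y): payoffs 9, 0 → best response Alpha.
Player C against (B, X): payoffs 4, 11 → best response Beta.
Player C against (B, Y): payoffs 3, 2 → best response Alpha.
Player C against (C, X): payoffs 11, 9 → best response Alpha.
Player C against (C, Y): payoffs 7, 11 → best response Beta.
No profile is a mutual best response for all players.

This game has no pure Nash equilibrium.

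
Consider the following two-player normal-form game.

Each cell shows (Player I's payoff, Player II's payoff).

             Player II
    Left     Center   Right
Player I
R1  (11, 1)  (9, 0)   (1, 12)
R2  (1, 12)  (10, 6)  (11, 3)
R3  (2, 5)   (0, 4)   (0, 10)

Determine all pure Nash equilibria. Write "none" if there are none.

There is no pure-strategy Nash equilibrium.

(R1, Left): Player II can switch to Right (1 → 12). Not NE.
(R1, Center): Player I can switch to R2 (9 → 10). Not NE.
(R1, Right): Player I can switch to R2 (1 → 11). Not NE.
(R2, Left): Player I can switch to R1 (1 → 11). Not NE.
(R2, Center): Player II can switch to Left (6 → 12). Not NE.
(R2, Right): Player II can switch to Left (3 → 12). Not NE.
(The remaining 3 profiles each have a profitable deviation by the same check.)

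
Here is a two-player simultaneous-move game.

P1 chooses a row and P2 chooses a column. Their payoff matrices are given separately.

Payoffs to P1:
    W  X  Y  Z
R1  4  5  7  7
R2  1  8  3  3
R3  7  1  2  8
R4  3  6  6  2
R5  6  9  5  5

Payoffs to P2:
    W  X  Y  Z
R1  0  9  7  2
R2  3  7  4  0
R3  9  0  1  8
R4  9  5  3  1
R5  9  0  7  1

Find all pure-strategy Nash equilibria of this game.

P1 against W: payoffs 4, 1, 7, 3, 6 → best response R3.
P1 against X: payoffs 5, 8, 1, 6, 9 → best response R5.
P1 against Y: payoffs 7, 3, 2, 6, 5 → best response R1.
P1 against Z: payoffs 7, 3, 8, 2, 5 → best response R3.
P2 against R1: payoffs 0, 9, 7, 2 → best response X.
P2 against R2: payoffs 3, 7, 4, 0 → best response X.
P2 against R3: payoffs 9, 0, 1, 8 → best response W.
P2 against R4: payoffs 9, 5, 3, 1 → best response W.
P2 against R5: payoffs 9, 0, 7, 1 → best response W.
Mutual best responses: (R3, W).

(R3, W)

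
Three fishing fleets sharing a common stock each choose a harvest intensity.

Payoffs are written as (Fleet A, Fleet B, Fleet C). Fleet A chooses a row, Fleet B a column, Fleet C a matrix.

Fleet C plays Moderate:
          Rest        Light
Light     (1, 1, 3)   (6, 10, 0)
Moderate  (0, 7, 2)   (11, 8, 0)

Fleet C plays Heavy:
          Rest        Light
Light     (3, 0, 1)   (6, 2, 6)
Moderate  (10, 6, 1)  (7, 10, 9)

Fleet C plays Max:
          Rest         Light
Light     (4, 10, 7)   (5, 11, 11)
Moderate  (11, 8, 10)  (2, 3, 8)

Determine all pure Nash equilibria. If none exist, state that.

For each player, find the best response to each opponent profile; mutual best responses are the pure NE.
Fleet A against (Rest, Moderate): payoffs 1, 0 → best response Light.
Fleet A against (Rest, Heavy): payoffs 3, 10 → best response Moderate.
Fleet A against (Rest, Max): payoffs 4, 11 → best response Moderate.
Fleet A against (Light, Moderate): payoffs 6, 11 → best response Moderate.
Fleet A against (Light, Heavy): payoffs 6, 7 → best response Moderate.
Fleet A against (Light, Max): payoffs 5, 2 → best response Light.
Fleet B against (Light, Moderate): payoffs 1, 10 → best response Light.
Fleet B against (Light, Heavy): payoffs 0, 2 → best response Light.
Fleet B against (Light, Max): payoffs 10, 11 → best response Light.
Fleet B against (Moderate, Moderate): payoffs 7, 8 → best response Light.
Fleet B against (Moderate, Heavy): payoffs 6, 10 → best response Light.
Fleet B against (Moderate, Max): payoffs 8, 3 → best response Rest.
Fleet C against (Light, Rest): payoffs 3, 1, 7 → best response Max.
Fleet C against (Light, Light): payoffs 0, 6, 11 → best response Max.
Fleet C against (Moderate, Rest): payoffs 2, 1, 10 → best response Max.
Fleet C against (Moderate, Light): payoffs 0, 9, 8 → best response Heavy.
Mutual best responses: (Light, Light, Max); (Moderate, Rest, Max); (Moderate, Light, Heavy).

(Light, Light, Max); (Moderate, Rest, Max); (Moderate, Light, Heavy)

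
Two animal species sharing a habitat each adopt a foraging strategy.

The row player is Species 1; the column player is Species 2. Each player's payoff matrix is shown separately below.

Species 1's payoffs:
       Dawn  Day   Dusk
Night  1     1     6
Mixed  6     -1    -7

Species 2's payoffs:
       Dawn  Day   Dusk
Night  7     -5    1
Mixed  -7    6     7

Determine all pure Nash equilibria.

Species 1 against Dawn: payoffs 1, 6 → best response Mixed.
Species 1 against Day: payoffs 1, -1 → best response Night.
Species 1 against Dusk: payoffs 6, -7 → best response Night.
Species 2 against Night: payoffs 7, -5, 1 → best response Dawn.
Species 2 against Mixed: payoffs -7, 6, 7 → best response Dusk.
No profile is a mutual best response for all players.

There is no pure-strategy Nash equilibrium.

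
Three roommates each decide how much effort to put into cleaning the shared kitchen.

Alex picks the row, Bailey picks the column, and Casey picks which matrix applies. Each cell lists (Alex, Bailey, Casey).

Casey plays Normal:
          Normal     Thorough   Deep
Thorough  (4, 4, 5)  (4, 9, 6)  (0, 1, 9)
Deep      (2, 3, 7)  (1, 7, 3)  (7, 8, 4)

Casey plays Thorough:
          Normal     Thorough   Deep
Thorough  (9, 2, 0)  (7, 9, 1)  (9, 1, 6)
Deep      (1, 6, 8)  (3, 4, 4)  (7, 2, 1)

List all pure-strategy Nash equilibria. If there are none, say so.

(Thorough, Thorough, Normal); (Deep, Deep, Normal)

Mark each player's best response to every combination of opponents' strategies; a profile where every player is best-responding is a pure Nash equilibrium.
Alex against (Normal, Normal): payoffs 4, 2 → best response Thorough.
Alex against (Normal, Thorough): payoffs 9, 1 → best response Thorough.
Alex against (Thorough, Normal): payoffs 4, 1 → best response Thorough.
Alex against (Thorough, Thorough): payoffs 7, 3 → best response Thorough.
Alex against (Deep, Normal): payoffs 0, 7 → best response Deep.
Alex against (Deep, Thorough): payoffs 9, 7 → best response Thorough.
Bailey against (Thorough, Normal): payoffs 4, 9, 1 → best response Thorough.
Bailey against (Thorough, Thorough): payoffs 2, 9, 1 → best response Thorough.
Bailey against (Deep, Normal): payoffs 3, 7, 8 → best response Deep.
Bailey against (Deep, Thorough): payoffs 6, 4, 2 → best response Normal.
Casey against (Thorough, Normal): payoffs 5, 0 → best response Normal.
Casey against (Thorough, Thorough): payoffs 6, 1 → best response Normal.
Casey against (Thorough, Deep): payoffs 9, 6 → best response Normal.
Casey against (Deep, Normal): payoffs 7, 8 → best response Thorough.
Casey against (Deep, Thorough): payoffs 3, 4 → best response Thorough.
Casey against (Deep, Deep): payoffs 4, 1 → best response Normal.
Mutual best responses: (Thorough, Thorough, Normal); (Deep, Deep, Normal).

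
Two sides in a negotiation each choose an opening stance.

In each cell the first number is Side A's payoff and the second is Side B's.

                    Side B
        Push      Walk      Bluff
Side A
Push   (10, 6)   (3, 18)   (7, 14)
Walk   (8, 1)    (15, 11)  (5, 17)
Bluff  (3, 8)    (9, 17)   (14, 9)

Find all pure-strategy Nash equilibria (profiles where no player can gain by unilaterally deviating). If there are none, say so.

Mark each player's best response to every combination of opponents' strategies; a profile where every player is best-responding is a pure Nash equilibrium.
Side A against Push: payoffs 10, 8, 3 → best response Push.
Side A against Walk: payoffs 3, 15, 9 → best response Walk.
Side A against Bluff: payoffs 7, 5, 14 → best response Bluff.
Side B against Push: payoffs 6, 18, 14 → best response Walk.
Side B against Walk: payoffs 1, 11, 17 → best response Bluff.
Side B against Bluff: payoffs 8, 17, 9 → best response Walk.
No profile is a mutual best response for all players.

There is no pure-strategy Nash equilibrium.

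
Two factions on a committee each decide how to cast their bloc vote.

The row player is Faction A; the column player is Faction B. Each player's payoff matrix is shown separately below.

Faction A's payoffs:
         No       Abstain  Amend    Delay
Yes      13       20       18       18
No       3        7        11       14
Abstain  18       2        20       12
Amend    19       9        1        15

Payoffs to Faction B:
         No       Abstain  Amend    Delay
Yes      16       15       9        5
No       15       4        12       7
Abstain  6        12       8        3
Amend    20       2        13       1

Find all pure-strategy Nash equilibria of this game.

The unique pure-strategy Nash equilibrium is (Amend, No).

Mark each player's best response to every combination of opponents' strategies; a profile where every player is best-responding is a pure Nash equilibrium.
Faction A against No: payoffs 13, 3, 18, 19 → best response Amend.
Faction A against Abstain: payoffs 20, 7, 2, 9 → best response Yes.
Faction A against Amend: payoffs 18, 11, 20, 1 → best response Abstain.
Faction A against Delay: payoffs 18, 14, 12, 15 → best response Yes.
Faction B against Yes: payoffs 16, 15, 9, 5 → best response No.
Faction B against No: payoffs 15, 4, 12, 7 → best response No.
Faction B against Abstain: payoffs 6, 12, 8, 3 → best response Abstain.
Faction B against Amend: payoffs 20, 2, 13, 1 → best response No.
Mutual best responses: (Amend, No).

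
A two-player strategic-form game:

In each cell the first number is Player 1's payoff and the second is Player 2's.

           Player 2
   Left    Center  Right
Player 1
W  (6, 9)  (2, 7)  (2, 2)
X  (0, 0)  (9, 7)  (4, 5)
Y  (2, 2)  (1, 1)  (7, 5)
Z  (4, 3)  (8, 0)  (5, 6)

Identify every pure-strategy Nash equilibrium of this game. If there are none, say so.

Check each profile: it is a Nash equilibrium iff no player can strictly gain by switching unilaterally.
(W, Left): Player 1 gets 6, best alternative 4; Player 2 gets 9, best alternative 7. No profitable deviation — NE.
(W, Center): Player 1 can switch to X (2 → 9). Not NE.
(W, Right): Player 1 can switch to X (2 → 4). Not NE.
(X, Left): Player 1 can switch to W (0 → 6). Not NE.
(X, Center): Player 1 gets 9, best alternative 8; Player 2 gets 7, best alternative 5. No profitable deviation — NE.
(X, Right): Player 1 can switch to Y (4 → 7). Not NE.
(Y, Left): Player 1 can switch to W (2 → 6). Not NE.
(Y, Center): Player 1 can switch to W (1 → 2). Not NE.
(Y, Right): Player 1 gets 7, best alternative 5; Player 2 gets 5, best alternative 2. No profitable deviation — NE.
(Z, Left): Player 1 can switch to W (4 → 6). Not NE.
(Z, Center): Player 1 can switch to X (8 → 9). Not NE.
(Z, Right): Player 1 can switch to Y (5 → 7). Not NE.

(W, Left) and (X, Center) and (Y, Right)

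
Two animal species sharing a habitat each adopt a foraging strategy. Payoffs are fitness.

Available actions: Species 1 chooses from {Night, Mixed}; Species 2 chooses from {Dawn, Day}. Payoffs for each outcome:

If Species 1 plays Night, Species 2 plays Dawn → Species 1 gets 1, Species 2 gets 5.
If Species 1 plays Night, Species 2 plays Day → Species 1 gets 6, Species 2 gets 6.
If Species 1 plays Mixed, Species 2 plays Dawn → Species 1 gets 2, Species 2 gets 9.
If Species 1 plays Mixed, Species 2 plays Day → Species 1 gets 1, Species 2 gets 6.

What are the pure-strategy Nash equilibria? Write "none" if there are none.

(Night, Day); (Mixed, Dawn)

(Night, Dawn): Species 1 can switch to Mixed (1 → 2). Not NE.
(Night, Day): Species 1 gets 6, best alternative 1; Species 2 gets 6, best alternative 5. No profitable deviation — NE.
(Mixed, Dawn): Species 1 gets 2, best alternative 1; Species 2 gets 9, best alternative 6. No profitable deviation — NE.
(Mixed, Day): Species 1 can switch to Night (1 → 6). Not NE.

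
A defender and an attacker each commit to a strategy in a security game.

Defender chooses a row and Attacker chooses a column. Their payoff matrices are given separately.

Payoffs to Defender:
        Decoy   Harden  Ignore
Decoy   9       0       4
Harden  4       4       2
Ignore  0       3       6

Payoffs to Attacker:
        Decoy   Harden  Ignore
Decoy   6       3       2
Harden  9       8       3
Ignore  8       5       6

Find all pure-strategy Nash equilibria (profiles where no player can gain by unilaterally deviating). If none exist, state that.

Defender against Decoy: payoffs 9, 4, 0 → best response Decoy.
Defender against Harden: payoffs 0, 4, 3 → best response Harden.
Defender against Ignore: payoffs 4, 2, 6 → best response Ignore.
Attacker against Decoy: payoffs 6, 3, 2 → best response Decoy.
Attacker against Harden: payoffs 9, 8, 3 → best response Decoy.
Attacker against Ignore: payoffs 8, 5, 6 → best response Decoy.
Mutual best responses: (Decoy, Decoy).

(Decoy, Decoy)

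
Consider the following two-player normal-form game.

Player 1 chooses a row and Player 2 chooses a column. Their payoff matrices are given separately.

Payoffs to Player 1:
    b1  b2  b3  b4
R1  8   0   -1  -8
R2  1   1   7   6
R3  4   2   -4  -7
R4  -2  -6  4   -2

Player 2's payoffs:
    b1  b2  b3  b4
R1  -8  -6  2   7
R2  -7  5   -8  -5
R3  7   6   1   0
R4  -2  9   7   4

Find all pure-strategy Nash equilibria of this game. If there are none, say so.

Player 1 against b1: payoffs 8, 1, 4, -2 → best response R1.
Player 1 against b2: payoffs 0, 1, 2, -6 → best response R3.
Player 1 against b3: payoffs -1, 7, -4, 4 → best response R2.
Player 1 against b4: payoffs -8, 6, -7, -2 → best response R2.
Player 2 against R1: payoffs -8, -6, 2, 7 → best response b4.
Player 2 against R2: payoffs -7, 5, -8, -5 → best response b2.
Player 2 against R3: payoffs 7, 6, 1, 0 → best response b1.
Player 2 against R4: payoffs -2, 9, 7, 4 → best response b2.
No profile is a mutual best response for all players.

This game has no pure Nash equilibrium.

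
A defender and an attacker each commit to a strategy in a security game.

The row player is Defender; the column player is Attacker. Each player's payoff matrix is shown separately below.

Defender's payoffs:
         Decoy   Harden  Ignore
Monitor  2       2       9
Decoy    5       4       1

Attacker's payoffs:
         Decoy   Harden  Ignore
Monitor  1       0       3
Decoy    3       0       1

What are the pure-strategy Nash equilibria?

(Monitor, Ignore), (Decoy, Decoy)

(Monitor, Decoy): Defender can switch to Decoy (2 → 5). Not NE.
(Monitor, Harden): Defender can switch to Decoy (2 → 4). Not NE.
(Monitor, Ignore): Defender gets 9, best alternative 1; Attacker gets 3, best alternative 1. No profitable deviation — NE.
(Decoy, Decoy): Defender gets 5, best alternative 2; Attacker gets 3, best alternative 1. No profitable deviation — NE.
(Decoy, Harden): Attacker can switch to Decoy (0 → 3). Not NE.
(Decoy, Ignore): Defender can switch to Monitor (1 → 9). Not NE.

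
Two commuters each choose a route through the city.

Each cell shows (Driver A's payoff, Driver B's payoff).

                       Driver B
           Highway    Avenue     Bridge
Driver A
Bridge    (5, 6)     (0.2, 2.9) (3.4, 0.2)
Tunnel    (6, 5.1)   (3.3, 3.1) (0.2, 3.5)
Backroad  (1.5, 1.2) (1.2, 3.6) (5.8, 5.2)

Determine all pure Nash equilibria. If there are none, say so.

(Tunnel, Highway) and (Backroad, Bridge)

Driver A against Highway: payoffs 5, 6, 1.5 → best response Tunnel.
Driver A against Avenue: payoffs 0.2, 3.3, 1.2 → best response Tunnel.
Driver A against Bridge: payoffs 3.4, 0.2, 5.8 → best response Backroad.
Driver B against Bridge: payoffs 6, 2.9, 0.2 → best response Highway.
Driver B against Tunnel: payoffs 5.1, 3.1, 3.5 → best response Highway.
Driver B against Backroad: payoffs 1.2, 3.6, 5.2 → best response Bridge.
Mutual best responses: (Tunnel, Highway); (Backroad, Bridge).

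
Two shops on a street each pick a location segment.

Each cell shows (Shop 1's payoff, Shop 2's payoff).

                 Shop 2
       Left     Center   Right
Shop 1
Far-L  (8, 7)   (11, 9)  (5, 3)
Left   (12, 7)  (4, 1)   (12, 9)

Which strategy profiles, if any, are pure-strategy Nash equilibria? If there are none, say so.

(Far-L, Center); (Left, Right)

(Far-L, Left): Shop 1 can switch to Left (8 → 12). Not NE.
(Far-L, Center): Shop 1 gets 11, best alternative 4; Shop 2 gets 9, best alternative 7. No profitable deviation — NE.
(Far-L, Right): Shop 1 can switch to Left (5 → 12). Not NE.
(Left, Left): Shop 2 can switch to Right (7 → 9). Not NE.
(Left, Center): Shop 1 can switch to Far-L (4 → 11). Not NE.
(Left, Right): Shop 1 gets 12, best alternative 5; Shop 2 gets 9, best alternative 7. No profitable deviation — NE.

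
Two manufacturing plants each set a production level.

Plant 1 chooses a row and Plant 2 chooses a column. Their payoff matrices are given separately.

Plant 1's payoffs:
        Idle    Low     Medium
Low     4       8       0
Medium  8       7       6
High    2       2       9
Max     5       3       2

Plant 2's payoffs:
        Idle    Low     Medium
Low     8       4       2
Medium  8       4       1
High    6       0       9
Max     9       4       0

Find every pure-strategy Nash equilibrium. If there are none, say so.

For each strategy profile, look for a profitable unilateral deviation.
(Low, Idle): Plant 1 can switch to Medium (4 → 8). Not NE.
(Low, Low): Plant 2 can switch to Idle (4 → 8). Not NE.
(Low, Medium): Plant 1 can switch to Medium (0 → 6). Not NE.
(Medium, Idle): Plant 1 gets 8, best alternative 5; Plant 2 gets 8, best alternative 4. No profitable deviation — NE.
(Medium, Low): Plant 1 can switch to Low (7 → 8). Not NE.
(Medium, Medium): Plant 1 can switch to High (6 → 9). Not NE.
(High, Idle): Plant 1 can switch to Low (2 → 4). Not NE.
(High, Low): Plant 1 can switch to Low (2 → 8). Not NE.
(High, Medium): Plant 1 gets 9, best alternative 6; Plant 2 gets 9, best alternative 6. No profitable deviation — NE.
(Max, Idle): Plant 1 can switch to Medium (5 → 8). Not NE.
(Max, Low): Plant 1 can switch to Low (3 → 8). Not NE.
(Max, Medium): Plant 1 can switch to Medium (2 → 6). Not NE.

(Medium, Idle), (High, Medium)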